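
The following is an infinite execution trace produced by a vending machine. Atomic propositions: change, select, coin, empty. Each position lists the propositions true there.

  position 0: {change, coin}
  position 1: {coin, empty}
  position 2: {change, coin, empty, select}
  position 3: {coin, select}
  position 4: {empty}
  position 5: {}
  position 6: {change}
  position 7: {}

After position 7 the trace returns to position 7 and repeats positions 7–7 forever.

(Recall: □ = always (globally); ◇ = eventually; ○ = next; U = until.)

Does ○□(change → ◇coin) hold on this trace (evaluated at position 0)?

The position after 0 is 1; □(change → ◇coin) is false there.

Does not hold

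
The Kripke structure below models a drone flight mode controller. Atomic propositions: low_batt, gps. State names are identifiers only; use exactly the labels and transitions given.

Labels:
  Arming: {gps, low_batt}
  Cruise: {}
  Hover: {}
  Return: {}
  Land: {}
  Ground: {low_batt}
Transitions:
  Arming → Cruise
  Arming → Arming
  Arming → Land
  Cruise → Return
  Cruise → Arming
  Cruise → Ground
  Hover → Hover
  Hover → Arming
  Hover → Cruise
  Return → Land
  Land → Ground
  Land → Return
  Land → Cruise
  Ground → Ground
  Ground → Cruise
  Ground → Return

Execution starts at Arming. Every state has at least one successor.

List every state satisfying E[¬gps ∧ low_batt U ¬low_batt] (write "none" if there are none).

{Cruise, Hover, Return, Land, Ground}

States satisfying ¬gps ∧ low_batt: {Ground}.
States satisfying ¬low_batt: {Cruise, Hover, Return, Land}.
States satisfying E[¬gps ∧ low_batt U ¬low_batt]: {Cruise, Hover, Return, Land, Ground}.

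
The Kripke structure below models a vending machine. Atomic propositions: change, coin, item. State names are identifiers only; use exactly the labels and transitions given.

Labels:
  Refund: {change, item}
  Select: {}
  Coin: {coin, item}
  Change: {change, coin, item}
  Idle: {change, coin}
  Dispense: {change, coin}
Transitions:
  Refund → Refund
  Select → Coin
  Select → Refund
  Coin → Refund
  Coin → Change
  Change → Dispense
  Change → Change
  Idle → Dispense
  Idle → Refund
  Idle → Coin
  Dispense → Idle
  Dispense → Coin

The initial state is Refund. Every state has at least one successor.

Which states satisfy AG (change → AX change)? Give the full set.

States satisfying change → AX change: {Refund, Select, Coin, Change}.
States satisfying AG (change → AX change): {Refund}.

{Refund}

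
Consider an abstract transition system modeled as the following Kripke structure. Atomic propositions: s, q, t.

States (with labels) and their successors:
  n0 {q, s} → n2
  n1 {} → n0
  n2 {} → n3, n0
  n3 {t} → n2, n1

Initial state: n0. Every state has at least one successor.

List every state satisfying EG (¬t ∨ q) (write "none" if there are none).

States satisfying ¬t ∨ q: {n0, n1, n2}.
States satisfying EG (¬t ∨ q): {n0, n1, n2}.

{n0, n1, n2}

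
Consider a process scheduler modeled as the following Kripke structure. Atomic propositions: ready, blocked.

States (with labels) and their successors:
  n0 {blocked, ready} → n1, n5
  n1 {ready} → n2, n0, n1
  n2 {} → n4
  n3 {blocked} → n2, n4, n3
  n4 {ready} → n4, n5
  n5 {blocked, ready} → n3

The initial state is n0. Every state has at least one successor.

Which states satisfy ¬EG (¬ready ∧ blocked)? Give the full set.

{n0, n1, n2, n4, n5}

States satisfying ¬ready ∧ blocked: {n3}.
States satisfying EG (¬ready ∧ blocked): {n3}.
States satisfying ¬EG (¬ready ∧ blocked): {n0, n1, n2, n4, n5}.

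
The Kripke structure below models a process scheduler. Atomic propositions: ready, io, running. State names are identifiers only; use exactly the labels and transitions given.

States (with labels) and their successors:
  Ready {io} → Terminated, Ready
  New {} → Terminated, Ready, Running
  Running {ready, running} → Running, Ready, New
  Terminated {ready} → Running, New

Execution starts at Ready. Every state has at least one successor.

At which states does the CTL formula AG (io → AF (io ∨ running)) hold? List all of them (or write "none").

States satisfying io → AF (io ∨ running): {Ready, New, Running, Terminated}.
States satisfying AG (io → AF (io ∨ running)): {Ready, New, Running, Terminated}.

{Ready, New, Running, Terminated}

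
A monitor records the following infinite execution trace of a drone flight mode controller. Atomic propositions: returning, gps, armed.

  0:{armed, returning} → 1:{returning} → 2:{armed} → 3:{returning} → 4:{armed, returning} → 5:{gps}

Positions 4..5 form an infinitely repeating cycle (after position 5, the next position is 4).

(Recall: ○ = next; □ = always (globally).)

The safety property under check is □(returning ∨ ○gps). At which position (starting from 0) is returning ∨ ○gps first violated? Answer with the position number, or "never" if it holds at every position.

Check returning ∨ ○gps at each position in order: 0 ✓, 1 ✓.
At position 2 the labels are {armed} and the next position 3 has {returning}, so returning ∨ ○gps is false there. This is the first violation.

2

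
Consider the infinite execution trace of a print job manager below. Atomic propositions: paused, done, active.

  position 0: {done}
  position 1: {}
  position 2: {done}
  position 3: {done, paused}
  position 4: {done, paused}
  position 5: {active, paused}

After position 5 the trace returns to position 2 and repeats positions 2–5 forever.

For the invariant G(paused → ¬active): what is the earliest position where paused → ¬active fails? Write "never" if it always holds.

5

Check paused → ¬active at each position in order: 0 ✓, 1 ✓, 2 ✓, 3 ✓, 4 ✓.
At position 5 the labels are {active, paused}, so paused → ¬active is false there. This is the first violation.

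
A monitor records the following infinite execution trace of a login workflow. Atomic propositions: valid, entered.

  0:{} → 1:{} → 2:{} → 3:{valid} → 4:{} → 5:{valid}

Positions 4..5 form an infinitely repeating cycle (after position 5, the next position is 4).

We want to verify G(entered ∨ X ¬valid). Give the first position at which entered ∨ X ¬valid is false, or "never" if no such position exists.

2

Check entered ∨ X ¬valid at each position in order: 0 ✓, 1 ✓.
At position 2 the labels are {} and the next position 3 has {valid}, so entered ∨ X ¬valid is false there. This is the first violation.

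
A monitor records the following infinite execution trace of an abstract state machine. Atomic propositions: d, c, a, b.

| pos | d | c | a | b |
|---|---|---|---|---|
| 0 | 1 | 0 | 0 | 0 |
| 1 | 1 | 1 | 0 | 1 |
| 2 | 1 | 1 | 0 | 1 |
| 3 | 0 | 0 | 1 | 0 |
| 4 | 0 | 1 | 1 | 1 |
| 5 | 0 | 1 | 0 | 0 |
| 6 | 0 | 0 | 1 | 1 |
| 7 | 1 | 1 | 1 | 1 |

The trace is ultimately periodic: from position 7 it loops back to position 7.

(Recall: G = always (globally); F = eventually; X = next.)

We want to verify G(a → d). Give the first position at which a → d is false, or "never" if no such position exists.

Check a → d at each position in order: 0 ✓, 1 ✓, 2 ✓.
At position 3 the labels are {a}, so a → d is false there. This is the first violation.

3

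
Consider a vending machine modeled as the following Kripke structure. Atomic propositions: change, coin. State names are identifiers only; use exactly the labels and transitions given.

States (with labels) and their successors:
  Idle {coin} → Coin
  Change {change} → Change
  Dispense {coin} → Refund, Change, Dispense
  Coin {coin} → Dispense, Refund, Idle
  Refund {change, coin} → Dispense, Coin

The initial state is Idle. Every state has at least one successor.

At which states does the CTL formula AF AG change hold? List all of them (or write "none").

States satisfying AG change: {Change}.
States satisfying AF AG change: {Change}.

{Change}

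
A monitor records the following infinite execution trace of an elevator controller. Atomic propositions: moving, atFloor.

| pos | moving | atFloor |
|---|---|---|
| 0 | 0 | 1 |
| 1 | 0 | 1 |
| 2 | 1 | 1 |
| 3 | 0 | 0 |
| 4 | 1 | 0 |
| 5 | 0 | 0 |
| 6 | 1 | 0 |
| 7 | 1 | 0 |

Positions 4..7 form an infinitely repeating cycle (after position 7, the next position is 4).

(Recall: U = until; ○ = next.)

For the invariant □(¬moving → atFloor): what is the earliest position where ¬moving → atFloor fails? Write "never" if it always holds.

Check ¬moving → atFloor at each position in order: 0 ✓, 1 ✓, 2 ✓.
At position 3 the labels are {}, so ¬moving → atFloor is false there. This is the first violation.

3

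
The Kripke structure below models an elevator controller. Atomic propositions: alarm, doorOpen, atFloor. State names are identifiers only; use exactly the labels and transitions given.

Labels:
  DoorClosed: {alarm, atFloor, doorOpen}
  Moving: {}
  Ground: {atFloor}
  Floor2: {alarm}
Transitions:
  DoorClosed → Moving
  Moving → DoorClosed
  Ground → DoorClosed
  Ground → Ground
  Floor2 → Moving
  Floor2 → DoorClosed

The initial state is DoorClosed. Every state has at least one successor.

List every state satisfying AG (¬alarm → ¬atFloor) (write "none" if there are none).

States satisfying ¬alarm → ¬atFloor: {DoorClosed, Moving, Floor2}.
States satisfying AG (¬alarm → ¬atFloor): {DoorClosed, Moving, Floor2}.

{DoorClosed, Moving, Floor2}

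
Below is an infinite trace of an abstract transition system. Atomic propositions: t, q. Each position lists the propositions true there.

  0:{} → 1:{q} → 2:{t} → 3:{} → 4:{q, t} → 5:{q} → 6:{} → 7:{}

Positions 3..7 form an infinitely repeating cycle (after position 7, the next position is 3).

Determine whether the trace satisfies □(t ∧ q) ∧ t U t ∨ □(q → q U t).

q → q U t must hold at every position from 0 onward. It fails at position 5, so □(q → q U t) is false.
Positions where q holds: 1, 4, 5.
Check q U t at each: 1→ok, 4→ok, 5→fails.
At position 0: □(t ∧ q) ∧ t U t is false; □(q → q U t) is false; so □(t ∧ q) ∧ t U t ∨ □(q → q U t) is false.

Does not hold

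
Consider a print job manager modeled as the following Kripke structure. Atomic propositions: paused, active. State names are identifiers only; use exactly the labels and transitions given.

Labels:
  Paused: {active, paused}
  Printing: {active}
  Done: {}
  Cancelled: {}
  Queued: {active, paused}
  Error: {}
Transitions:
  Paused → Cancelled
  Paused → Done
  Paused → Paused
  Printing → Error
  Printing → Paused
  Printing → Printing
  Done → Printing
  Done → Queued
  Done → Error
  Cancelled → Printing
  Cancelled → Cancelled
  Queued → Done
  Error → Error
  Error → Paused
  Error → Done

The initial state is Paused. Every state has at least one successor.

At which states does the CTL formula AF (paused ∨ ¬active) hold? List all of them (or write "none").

States satisfying paused ∨ ¬active: {Paused, Done, Cancelled, Queued, Error}.
States satisfying AF (paused ∨ ¬active): {Paused, Done, Cancelled, Queued, Error}.

{Paused, Done, Cancelled, Queued, Error}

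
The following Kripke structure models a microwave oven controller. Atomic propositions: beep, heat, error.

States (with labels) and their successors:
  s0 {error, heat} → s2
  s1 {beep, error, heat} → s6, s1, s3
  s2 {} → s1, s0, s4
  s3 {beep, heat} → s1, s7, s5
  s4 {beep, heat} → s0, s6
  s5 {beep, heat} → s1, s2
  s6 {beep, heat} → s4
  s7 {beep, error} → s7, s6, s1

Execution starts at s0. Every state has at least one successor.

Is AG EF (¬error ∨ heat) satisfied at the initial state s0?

Yes

States satisfying EF (¬error ∨ heat): {s0, s1, s2, s3, s4, s5, s6, s7}.
States satisfying AG EF (¬error ∨ heat): {s0, s1, s2, s3, s4, s5, s6, s7}.
Every state reachable from s0 satisfies EF (¬error ∨ heat).
s0 ∈ Sat(AG EF (¬error ∨ heat)).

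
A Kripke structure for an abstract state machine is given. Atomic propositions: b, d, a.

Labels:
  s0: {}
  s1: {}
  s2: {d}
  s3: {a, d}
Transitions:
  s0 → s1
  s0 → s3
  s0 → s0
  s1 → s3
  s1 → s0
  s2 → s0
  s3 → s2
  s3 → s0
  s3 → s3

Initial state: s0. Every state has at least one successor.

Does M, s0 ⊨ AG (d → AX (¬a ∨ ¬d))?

No

States satisfying d → AX (¬a ∨ ¬d): {s0, s1, s2}.
States satisfying AG (d → AX (¬a ∨ ¬d)): ∅.
s3 is reachable from s0 and violates d → AX (¬a ∨ ¬d), so AG fails at s0.
s0 ∉ Sat(AG (d → AX (¬a ∨ ¬d))).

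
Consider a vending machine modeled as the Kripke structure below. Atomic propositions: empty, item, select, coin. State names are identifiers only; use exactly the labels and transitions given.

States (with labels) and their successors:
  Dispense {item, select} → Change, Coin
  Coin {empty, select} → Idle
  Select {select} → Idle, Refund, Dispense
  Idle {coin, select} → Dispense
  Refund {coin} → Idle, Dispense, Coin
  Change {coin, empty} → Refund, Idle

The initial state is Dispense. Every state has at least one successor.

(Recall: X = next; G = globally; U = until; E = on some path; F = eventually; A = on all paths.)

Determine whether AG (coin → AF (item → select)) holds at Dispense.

States satisfying coin → AF (item → select): {Dispense, Coin, Select, Idle, Refund, Change}.
States satisfying AG (coin → AF (item → select)): {Dispense, Coin, Select, Idle, Refund, Change}.
Every state reachable from Dispense satisfies coin → AF (item → select).
Dispense ∈ Sat(AG (coin → AF (item → select))).

Satisfied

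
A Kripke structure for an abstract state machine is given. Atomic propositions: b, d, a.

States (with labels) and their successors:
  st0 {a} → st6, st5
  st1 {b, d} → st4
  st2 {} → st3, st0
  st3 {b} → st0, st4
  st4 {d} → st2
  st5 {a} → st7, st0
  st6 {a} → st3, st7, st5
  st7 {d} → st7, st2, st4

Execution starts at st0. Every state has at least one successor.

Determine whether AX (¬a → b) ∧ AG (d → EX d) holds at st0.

States satisfying ¬a → b: {st0, st1, st3, st5, st6}.
States satisfying AX (¬a → b): {st0, st2}.
States satisfying d → EX d: {st0, st1, st2, st3, st5, st6, st7}.
States satisfying AG (d → EX d): ∅.
States satisfying AX (¬a → b) ∧ AG (d → EX d): ∅.
st0 ∉ Sat(AX (¬a → b) ∧ AG (d → EX d)).

No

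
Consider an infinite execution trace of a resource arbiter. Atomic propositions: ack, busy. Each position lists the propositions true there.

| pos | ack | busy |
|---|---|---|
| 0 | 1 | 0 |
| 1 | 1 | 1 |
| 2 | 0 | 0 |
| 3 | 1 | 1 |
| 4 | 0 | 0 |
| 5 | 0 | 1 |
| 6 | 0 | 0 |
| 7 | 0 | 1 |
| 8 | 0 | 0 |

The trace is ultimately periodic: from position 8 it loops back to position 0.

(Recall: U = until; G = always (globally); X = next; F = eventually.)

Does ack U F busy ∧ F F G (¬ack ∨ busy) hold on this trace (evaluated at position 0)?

Walking from position 0: F busy first holds at position 0, and ack holds at every earlier position along the way, so ack U F busy holds.
F G (¬ack ∨ busy) is false at every position 0..8, so it never becomes true and F F G (¬ack ∨ busy) fails.
At position 0: ack U F busy is true; F F G (¬ack ∨ busy) is false; so ack U F busy ∧ F F G (¬ack ∨ busy) is false.

Violated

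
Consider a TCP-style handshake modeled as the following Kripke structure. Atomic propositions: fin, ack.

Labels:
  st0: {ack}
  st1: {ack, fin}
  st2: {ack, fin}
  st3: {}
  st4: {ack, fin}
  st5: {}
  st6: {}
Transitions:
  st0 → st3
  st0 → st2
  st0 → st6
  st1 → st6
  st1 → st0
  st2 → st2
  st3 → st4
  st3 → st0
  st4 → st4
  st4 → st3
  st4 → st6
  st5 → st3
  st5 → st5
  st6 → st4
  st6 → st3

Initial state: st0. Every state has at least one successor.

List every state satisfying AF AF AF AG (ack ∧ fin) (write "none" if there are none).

{st2}

States satisfying AF AF AG (ack ∧ fin): {st2}.
States satisfying AF AF AF AG (ack ∧ fin): {st2}.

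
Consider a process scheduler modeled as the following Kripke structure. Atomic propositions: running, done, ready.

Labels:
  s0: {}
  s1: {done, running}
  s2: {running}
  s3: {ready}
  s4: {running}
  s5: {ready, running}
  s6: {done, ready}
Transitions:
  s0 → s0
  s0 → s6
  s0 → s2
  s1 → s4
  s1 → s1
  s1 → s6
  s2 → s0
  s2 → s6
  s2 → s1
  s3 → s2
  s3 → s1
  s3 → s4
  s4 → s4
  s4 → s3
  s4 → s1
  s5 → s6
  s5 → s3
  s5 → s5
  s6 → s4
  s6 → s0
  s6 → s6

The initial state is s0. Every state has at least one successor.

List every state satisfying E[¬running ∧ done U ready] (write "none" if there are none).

States satisfying ¬running ∧ done: {s6}.
States satisfying ready: {s3, s5, s6}.
States satisfying E[¬running ∧ done U ready]: {s3, s5, s6}.

{s3, s5, s6}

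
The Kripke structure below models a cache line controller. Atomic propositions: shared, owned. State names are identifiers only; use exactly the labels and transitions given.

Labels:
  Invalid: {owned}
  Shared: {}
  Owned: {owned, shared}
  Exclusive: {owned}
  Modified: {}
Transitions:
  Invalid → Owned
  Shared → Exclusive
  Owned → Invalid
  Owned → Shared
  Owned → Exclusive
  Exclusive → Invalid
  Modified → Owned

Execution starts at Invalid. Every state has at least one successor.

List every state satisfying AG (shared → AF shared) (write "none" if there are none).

{Invalid, Shared, Owned, Exclusive, Modified}

States satisfying shared → AF shared: {Invalid, Shared, Owned, Exclusive, Modified}.
States satisfying AG (shared → AF shared): {Invalid, Shared, Owned, Exclusive, Modified}.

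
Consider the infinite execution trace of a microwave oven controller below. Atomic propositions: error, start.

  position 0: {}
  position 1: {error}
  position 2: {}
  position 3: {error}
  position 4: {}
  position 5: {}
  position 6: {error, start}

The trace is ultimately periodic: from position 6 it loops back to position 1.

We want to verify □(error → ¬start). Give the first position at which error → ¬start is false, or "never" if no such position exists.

6

Check error → ¬start at each position in order: 0 ✓, 1 ✓, 2 ✓, 3 ✓, 4 ✓, 5 ✓.
At position 6 the labels are {error, start}, so error → ¬start is false there. This is the first violation.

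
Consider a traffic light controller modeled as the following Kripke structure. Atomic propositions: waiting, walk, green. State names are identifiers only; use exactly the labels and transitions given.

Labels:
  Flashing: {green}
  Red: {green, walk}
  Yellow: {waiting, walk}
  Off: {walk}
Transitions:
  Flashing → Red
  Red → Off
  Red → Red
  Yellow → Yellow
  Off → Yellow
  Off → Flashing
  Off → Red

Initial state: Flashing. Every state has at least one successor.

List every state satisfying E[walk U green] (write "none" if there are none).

{Flashing, Red, Off}

States satisfying walk: {Red, Yellow, Off}.
States satisfying green: {Flashing, Red}.
States satisfying E[walk U green]: {Flashing, Red, Off}.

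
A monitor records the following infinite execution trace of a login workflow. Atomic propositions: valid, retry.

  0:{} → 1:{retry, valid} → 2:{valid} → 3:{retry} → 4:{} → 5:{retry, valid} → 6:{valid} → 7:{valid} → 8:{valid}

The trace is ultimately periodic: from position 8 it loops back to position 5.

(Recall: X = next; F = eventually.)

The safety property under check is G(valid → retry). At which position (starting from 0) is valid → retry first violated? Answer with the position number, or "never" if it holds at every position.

Check valid → retry at each position in order: 0 ✓, 1 ✓.
At position 2 the labels are {valid}, so valid → retry is false there. This is the first violation.

2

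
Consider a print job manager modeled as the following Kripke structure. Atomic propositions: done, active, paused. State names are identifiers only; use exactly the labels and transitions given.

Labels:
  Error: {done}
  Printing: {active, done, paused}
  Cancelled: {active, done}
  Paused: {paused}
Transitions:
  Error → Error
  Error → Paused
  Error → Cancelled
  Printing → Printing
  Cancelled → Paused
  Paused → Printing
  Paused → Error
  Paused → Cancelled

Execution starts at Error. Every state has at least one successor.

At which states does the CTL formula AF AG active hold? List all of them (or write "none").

{Printing}

States satisfying AG active: {Printing}.
States satisfying AF AG active: {Printing}.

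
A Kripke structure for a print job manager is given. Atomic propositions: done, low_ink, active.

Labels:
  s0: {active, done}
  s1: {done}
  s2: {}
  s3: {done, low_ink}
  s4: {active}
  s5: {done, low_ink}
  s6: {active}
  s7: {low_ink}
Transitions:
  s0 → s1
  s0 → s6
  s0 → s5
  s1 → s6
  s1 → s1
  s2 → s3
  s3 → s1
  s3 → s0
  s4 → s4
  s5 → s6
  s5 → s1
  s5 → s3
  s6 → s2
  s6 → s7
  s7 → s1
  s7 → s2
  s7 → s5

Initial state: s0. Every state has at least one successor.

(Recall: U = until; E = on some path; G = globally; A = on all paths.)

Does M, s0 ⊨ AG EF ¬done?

States satisfying EF ¬done: {s0, s1, s2, s3, s4, s5, s6, s7}.
States satisfying AG EF ¬done: {s0, s1, s2, s3, s4, s5, s6, s7}.
Every state reachable from s0 satisfies EF ¬done.
s0 ∈ Sat(AG EF ¬done).

Yes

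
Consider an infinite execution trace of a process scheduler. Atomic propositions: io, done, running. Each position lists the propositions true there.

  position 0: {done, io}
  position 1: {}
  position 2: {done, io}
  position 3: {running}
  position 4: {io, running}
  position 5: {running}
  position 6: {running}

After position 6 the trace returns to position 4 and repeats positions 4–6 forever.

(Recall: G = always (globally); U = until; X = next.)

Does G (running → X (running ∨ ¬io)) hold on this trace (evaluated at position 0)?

Yes

running → X (running ∨ ¬io) holds at every position 0..6, and those are all positions ever visited, so G (running → X (running ∨ ¬io)) holds.
Positions where running holds: 3, 4, 5, 6.
Check X (running ∨ ¬io) at each: 3→ok, 4→ok, 5→ok, 6→ok.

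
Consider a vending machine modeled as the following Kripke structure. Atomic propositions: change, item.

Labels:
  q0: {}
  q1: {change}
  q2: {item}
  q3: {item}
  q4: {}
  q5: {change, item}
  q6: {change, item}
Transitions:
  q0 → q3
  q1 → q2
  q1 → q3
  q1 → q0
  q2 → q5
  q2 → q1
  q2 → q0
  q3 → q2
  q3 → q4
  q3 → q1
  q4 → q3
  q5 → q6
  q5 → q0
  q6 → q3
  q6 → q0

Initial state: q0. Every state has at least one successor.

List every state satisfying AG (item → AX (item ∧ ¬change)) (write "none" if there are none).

States satisfying item → AX (item ∧ ¬change): {q0, q1, q4}.
States satisfying AG (item → AX (item ∧ ¬change)): ∅.

none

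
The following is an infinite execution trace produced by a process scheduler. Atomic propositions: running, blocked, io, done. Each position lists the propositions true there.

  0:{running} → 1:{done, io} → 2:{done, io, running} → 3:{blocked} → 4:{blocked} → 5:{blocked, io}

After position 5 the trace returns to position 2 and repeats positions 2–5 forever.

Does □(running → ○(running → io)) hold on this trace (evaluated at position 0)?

running → ○(running → io) holds at every position 0..5, and those are all positions ever visited, so □(running → ○(running → io)) holds.
Positions where running holds: 0, 2.
Check ○(running → io) at each: 0→ok, 2→ok.

Satisfied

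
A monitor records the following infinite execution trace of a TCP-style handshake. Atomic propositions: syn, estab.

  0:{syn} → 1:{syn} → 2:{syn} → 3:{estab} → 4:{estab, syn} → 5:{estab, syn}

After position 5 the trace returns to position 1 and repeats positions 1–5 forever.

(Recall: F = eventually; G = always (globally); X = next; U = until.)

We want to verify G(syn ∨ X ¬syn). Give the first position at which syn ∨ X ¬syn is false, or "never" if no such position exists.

Check syn ∨ X ¬syn at each position in order: 0 ✓, 1 ✓, 2 ✓.
At position 3 the labels are {estab} and the next position 4 has {estab, syn}, so syn ∨ X ¬syn is false there. This is the first violation.

3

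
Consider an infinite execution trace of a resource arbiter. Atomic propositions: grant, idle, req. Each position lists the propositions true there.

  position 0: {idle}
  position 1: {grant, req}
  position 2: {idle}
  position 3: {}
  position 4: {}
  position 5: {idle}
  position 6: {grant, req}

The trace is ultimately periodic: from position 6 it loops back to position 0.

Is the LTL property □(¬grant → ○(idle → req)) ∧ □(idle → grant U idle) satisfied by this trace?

¬grant → ○(idle → req) must hold at every position from 0 onward. It fails at position 4, so □(¬grant → ○(idle → req)) is false.
Positions where ¬grant holds: 0, 2, 3, 4, 5.
Check ○(idle → req) at each: 0→ok, 2→ok, 3→ok, 4→fails, 5→ok.
idle → grant U idle holds at every position 0..6, and those are all positions ever visited, so □(idle → grant U idle) holds.
Positions where idle holds: 0, 2, 5.
Check grant U idle at each: 0→ok, 2→ok, 5→ok.
At position 0: □(¬grant → ○(idle → req)) is false; □(idle → grant U idle) is true; so □(¬grant → ○(idle → req)) ∧ □(idle → grant U idle) is false.

No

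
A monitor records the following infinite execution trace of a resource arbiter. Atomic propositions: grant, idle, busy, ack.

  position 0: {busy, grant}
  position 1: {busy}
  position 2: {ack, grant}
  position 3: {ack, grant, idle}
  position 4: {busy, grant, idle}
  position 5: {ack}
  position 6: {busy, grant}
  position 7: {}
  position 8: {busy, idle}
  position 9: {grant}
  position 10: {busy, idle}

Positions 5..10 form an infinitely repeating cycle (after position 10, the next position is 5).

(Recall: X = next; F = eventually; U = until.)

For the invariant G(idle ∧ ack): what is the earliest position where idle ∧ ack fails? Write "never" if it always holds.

0

At position 0 the labels are {busy, grant}, so idle ∧ ack is false there. This is the first violation.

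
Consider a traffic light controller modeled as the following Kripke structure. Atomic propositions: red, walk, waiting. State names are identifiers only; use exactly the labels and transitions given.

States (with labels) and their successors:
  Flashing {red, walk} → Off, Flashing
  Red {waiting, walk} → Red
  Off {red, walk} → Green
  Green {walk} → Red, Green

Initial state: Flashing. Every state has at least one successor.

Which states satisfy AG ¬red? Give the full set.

{Red, Green}

States satisfying ¬red: {Red, Green}.
States satisfying AG ¬red: {Red, Green}.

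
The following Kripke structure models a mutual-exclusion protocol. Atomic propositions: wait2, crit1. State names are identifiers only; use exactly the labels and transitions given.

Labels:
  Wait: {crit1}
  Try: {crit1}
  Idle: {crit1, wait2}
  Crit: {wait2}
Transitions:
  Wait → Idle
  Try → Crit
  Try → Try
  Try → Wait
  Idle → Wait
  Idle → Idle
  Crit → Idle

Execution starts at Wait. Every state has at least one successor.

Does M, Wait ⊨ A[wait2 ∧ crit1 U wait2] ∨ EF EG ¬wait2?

Does not hold

States satisfying wait2 ∧ crit1: {Idle}.
States satisfying wait2: {Idle, Crit}.
States satisfying A[wait2 ∧ crit1 U wait2]: {Idle, Crit}.
States satisfying EG ¬wait2: {Try}.
States satisfying EF EG ¬wait2: {Try}.
States satisfying A[wait2 ∧ crit1 U wait2] ∨ EF EG ¬wait2: {Try, Idle, Crit}.
Wait ∉ Sat(A[wait2 ∧ crit1 U wait2] ∨ EF EG ¬wait2).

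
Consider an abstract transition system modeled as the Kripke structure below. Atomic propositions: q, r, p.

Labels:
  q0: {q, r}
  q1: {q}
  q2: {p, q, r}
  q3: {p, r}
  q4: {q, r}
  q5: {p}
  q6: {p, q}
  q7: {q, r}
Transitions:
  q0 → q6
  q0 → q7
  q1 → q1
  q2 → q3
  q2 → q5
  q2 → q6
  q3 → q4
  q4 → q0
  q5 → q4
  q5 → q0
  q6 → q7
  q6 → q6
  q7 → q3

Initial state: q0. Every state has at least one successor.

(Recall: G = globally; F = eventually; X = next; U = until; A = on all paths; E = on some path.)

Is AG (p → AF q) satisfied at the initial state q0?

States satisfying p → AF q: {q0, q1, q2, q3, q4, q5, q6, q7}.
States satisfying AG (p → AF q): {q0, q1, q2, q3, q4, q5, q6, q7}.
Every state reachable from q0 satisfies p → AF q.
q0 ∈ Sat(AG (p → AF q)).

Satisfied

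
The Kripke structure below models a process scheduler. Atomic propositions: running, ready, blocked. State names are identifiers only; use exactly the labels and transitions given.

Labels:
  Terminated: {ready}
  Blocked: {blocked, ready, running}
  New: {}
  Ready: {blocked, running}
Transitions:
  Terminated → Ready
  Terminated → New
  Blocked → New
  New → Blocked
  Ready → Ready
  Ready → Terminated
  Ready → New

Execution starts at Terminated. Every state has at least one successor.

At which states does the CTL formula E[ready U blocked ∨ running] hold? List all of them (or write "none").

{Terminated, Blocked, Ready}

States satisfying ready: {Terminated, Blocked}.
States satisfying blocked ∨ running: {Blocked, Ready}.
States satisfying E[ready U blocked ∨ running]: {Terminated, Blocked, Ready}.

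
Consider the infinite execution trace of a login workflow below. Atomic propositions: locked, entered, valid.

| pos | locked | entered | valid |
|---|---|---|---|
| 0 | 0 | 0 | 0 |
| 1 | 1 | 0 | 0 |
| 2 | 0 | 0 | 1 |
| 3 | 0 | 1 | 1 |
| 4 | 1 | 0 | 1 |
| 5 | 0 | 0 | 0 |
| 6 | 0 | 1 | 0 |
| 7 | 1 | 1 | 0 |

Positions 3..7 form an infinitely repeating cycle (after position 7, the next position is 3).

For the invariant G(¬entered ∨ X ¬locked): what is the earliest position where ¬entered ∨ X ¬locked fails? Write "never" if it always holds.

Check ¬entered ∨ X ¬locked at each position in order: 0 ✓, 1 ✓, 2 ✓.
At position 3 the labels are {entered, valid} and the next position 4 has {locked, valid}, so ¬entered ∨ X ¬locked is false there. This is the first violation.

3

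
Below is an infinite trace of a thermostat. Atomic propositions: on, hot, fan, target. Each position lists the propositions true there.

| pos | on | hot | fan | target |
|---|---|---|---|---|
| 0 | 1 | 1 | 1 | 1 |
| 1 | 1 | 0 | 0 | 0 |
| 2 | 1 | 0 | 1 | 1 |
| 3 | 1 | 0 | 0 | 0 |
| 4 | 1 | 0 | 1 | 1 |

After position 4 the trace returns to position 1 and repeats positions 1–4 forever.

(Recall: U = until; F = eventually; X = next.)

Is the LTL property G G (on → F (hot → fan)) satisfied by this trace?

G (on → F (hot → fan)) holds at every position 0..4, and those are all positions ever visited, so G G (on → F (hot → fan)) holds.

Satisfied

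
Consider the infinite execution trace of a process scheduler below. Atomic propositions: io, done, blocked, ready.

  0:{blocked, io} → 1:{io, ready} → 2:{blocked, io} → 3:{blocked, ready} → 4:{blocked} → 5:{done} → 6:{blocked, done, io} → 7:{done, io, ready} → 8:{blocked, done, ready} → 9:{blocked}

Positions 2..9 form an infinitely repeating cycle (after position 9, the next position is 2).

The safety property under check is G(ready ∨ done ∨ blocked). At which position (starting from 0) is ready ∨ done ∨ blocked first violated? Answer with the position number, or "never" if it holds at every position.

never

ready ∨ done ∨ blocked holds at every position 0..9, and those are all the positions the trace ever visits, so the invariant G(ready ∨ done ∨ blocked) is never violated.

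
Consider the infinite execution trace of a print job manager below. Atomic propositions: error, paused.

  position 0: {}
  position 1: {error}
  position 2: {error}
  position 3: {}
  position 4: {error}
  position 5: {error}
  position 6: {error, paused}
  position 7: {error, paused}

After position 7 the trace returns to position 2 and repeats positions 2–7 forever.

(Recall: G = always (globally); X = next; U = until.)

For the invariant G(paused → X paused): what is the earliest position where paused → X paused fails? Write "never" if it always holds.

7

Check paused → X paused at each position in order: 0 ✓, 1 ✓, 2 ✓, 3 ✓, 4 ✓, 5 ✓, 6 ✓.
At position 7 the labels are {error, paused} and the next position 2 has {error}, so paused → X paused is false there. This is the first violation.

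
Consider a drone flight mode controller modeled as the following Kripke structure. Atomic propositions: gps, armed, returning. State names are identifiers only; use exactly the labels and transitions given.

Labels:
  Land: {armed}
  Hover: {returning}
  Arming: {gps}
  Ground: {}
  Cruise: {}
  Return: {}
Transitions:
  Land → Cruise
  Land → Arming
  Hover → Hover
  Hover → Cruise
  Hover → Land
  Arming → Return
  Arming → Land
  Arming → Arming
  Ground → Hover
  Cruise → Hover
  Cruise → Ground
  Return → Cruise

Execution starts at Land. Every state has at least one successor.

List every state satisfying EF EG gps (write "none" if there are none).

{Land, Hover, Arming, Ground, Cruise, Return}

States satisfying EG gps: {Arming}.
States satisfying EF EG gps: {Land, Hover, Arming, Ground, Cruise, Return}.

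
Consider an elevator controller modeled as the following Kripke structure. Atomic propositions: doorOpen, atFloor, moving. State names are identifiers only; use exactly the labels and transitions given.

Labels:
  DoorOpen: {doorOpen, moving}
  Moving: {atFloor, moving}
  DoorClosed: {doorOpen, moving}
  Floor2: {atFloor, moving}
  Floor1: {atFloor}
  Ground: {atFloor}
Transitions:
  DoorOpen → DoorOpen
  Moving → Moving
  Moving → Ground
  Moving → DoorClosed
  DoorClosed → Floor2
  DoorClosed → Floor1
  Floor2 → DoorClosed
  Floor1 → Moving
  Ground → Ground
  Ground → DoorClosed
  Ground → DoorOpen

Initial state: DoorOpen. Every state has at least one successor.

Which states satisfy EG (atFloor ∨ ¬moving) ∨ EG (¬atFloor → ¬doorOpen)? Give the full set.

{Moving, Floor1, Ground}

States satisfying atFloor ∨ ¬moving: {Moving, Floor2, Floor1, Ground}.
States satisfying EG (atFloor ∨ ¬moving): {Moving, Floor1, Ground}.
States satisfying ¬atFloor → ¬doorOpen: {Moving, Floor2, Floor1, Ground}.
States satisfying EG (¬atFloor → ¬doorOpen): {Moving, Floor1, Ground}.
States satisfying EG (atFloor ∨ ¬moving) ∨ EG (¬atFloor → ¬doorOpen): {Moving, Floor1, Ground}.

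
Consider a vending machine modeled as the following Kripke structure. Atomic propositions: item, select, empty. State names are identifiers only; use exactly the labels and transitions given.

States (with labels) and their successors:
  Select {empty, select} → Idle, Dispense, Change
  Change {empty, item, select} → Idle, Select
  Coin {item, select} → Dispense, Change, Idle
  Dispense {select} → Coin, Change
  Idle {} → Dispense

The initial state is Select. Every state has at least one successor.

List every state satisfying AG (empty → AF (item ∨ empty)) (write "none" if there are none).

{Select, Change, Coin, Dispense, Idle}

States satisfying empty → AF (item ∨ empty): {Select, Change, Coin, Dispense, Idle}.
States satisfying AG (empty → AF (item ∨ empty)): {Select, Change, Coin, Dispense, Idle}.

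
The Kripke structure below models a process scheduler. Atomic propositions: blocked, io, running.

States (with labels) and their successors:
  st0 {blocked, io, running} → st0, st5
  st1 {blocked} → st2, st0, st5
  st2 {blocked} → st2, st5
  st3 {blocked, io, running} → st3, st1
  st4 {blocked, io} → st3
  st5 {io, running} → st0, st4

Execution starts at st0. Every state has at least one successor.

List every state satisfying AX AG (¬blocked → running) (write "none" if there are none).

States satisfying AG (¬blocked → running): {st0, st1, st2, st3, st4, st5}.
States satisfying AX AG (¬blocked → running): {st0, st1, st2, st3, st4, st5}.

{st0, st1, st2, st3, st4, st5}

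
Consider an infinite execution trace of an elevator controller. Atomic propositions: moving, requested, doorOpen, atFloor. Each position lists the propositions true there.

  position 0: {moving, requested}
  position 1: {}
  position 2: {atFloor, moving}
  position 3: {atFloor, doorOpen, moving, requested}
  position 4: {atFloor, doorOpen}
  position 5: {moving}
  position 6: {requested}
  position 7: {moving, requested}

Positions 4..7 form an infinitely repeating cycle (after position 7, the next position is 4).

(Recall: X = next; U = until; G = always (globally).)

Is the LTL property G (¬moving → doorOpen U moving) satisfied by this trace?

¬moving → doorOpen U moving must hold at every position from 0 onward. It fails at position 1, so G (¬moving → doorOpen U moving) is false.
Positions where ¬moving holds: 1, 4, 6.
Check doorOpen U moving at each: 1→fails, 4→ok, 6→fails.

No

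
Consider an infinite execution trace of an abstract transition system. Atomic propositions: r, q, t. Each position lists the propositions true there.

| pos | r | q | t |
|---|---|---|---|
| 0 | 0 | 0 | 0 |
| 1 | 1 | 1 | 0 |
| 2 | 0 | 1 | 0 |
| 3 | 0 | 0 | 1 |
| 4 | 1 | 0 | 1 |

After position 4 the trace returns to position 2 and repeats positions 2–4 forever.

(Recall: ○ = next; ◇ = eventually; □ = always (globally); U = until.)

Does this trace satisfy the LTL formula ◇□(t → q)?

□(t → q) is false at every position 0..4, so it never becomes true and ◇□(t → q) fails.

No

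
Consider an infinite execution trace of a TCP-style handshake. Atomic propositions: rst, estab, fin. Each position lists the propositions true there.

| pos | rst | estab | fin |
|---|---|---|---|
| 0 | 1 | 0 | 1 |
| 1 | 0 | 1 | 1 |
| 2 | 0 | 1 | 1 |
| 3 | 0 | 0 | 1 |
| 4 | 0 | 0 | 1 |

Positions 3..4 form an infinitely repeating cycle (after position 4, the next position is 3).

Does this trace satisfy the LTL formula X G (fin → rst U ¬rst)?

Yes

The position after 0 is 1; G (fin → rst U ¬rst) is true there.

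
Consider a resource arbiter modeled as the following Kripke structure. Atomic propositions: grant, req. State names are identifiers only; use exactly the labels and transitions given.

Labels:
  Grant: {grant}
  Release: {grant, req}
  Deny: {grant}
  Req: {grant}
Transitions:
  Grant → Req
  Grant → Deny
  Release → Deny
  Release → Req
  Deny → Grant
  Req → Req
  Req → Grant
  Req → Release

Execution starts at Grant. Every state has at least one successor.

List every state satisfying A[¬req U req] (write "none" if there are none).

States satisfying ¬req: {Grant, Deny, Req}.
States satisfying req: {Release}.
States satisfying A[¬req U req]: {Release}.

{Release}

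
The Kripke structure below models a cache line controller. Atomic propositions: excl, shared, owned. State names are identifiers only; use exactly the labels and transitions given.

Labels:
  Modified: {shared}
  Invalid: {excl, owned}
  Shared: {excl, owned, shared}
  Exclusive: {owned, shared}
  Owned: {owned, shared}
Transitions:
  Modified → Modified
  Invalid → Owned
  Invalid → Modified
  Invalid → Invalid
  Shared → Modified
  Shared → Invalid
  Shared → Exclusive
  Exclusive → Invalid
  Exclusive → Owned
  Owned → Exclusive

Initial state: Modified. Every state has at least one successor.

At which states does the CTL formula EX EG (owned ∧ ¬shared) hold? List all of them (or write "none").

{Invalid, Shared, Exclusive}

States satisfying EG (owned ∧ ¬shared): {Invalid}.
States satisfying EX EG (owned ∧ ¬shared): {Invalid, Shared, Exclusive}.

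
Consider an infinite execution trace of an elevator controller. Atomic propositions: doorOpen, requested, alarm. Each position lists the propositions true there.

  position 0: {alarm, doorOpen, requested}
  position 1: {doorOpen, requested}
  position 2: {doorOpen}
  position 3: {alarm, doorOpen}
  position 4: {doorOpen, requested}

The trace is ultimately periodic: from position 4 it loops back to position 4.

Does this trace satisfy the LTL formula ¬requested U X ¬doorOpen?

Walking from position 0: at position 0, X ¬doorOpen has not yet held and ¬requested fails, so ¬requested U X ¬doorOpen is false.

Violated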